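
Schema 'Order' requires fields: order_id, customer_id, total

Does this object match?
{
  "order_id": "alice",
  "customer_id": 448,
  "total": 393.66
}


Checking required fields... All present.
Valid - all required fields present


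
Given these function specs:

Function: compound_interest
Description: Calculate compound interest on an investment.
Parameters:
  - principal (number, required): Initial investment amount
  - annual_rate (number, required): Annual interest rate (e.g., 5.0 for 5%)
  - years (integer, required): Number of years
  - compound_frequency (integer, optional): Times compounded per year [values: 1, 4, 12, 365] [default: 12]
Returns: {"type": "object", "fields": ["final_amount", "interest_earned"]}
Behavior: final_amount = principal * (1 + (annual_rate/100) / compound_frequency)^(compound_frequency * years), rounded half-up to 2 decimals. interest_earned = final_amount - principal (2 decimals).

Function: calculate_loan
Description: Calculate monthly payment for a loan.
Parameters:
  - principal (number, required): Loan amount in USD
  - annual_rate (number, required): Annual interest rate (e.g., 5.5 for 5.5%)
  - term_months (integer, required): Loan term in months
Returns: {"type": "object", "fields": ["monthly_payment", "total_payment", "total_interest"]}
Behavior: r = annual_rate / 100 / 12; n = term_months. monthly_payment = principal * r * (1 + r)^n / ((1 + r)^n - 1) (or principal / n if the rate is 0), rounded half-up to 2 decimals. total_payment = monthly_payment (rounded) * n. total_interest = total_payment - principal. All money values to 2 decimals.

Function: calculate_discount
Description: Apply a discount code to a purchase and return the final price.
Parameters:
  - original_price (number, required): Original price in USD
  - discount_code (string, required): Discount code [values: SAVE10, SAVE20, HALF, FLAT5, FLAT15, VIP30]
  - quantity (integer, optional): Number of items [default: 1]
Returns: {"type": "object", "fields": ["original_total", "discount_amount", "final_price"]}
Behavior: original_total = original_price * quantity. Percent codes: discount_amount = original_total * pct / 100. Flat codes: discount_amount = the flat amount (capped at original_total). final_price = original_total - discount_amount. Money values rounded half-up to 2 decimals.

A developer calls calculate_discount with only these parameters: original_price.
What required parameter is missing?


Required parameters: original_price, discount_code
Provided: original_price
Missing: discount_code
discount_code


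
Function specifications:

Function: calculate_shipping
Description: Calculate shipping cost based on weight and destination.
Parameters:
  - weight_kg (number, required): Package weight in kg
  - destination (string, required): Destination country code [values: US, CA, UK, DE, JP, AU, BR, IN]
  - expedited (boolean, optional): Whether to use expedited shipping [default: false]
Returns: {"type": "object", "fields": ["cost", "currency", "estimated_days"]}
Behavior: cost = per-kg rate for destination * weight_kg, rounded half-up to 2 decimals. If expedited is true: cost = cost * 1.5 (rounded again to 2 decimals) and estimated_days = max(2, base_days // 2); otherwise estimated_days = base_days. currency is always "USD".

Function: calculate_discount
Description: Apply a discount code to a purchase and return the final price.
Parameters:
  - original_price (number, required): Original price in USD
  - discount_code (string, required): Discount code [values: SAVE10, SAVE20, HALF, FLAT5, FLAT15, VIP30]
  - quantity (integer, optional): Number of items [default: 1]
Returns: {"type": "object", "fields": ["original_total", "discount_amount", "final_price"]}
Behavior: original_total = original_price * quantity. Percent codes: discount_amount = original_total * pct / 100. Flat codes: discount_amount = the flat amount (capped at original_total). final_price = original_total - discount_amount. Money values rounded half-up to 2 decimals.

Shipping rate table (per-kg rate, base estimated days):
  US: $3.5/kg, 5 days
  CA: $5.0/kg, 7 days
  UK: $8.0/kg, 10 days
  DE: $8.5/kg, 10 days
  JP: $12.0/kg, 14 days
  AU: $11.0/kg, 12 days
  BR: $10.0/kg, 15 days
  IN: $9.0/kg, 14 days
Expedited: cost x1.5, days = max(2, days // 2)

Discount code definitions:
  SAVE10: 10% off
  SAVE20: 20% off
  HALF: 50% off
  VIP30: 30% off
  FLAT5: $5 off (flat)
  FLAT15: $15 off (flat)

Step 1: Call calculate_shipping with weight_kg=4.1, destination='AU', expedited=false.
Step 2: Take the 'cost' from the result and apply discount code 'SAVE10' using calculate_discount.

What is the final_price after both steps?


Step 1: calculate_shipping(weight_kg=4.1, destination=AU, expedited=false)
  Rate for AU: $11.0/kg, base 12 days
  cost = 11.0 * 4.1 = 45.1 -> 45.10
  expedited not set/false: estimated_days = 12
  -> cost = 45.10 USD
Step 2: calculate_discount(original_price=45.1, discount_code=SAVE10, quantity=1)
  original_total = 45.1 * 1 = 45.10
  SAVE10 = 10% off: discount_amount = 45.10 * 10/100 = 4.51 -> 4.51
  final_price = 45.10 - 4.51 = 40.59
  -> final_price = 40.59
$40.59


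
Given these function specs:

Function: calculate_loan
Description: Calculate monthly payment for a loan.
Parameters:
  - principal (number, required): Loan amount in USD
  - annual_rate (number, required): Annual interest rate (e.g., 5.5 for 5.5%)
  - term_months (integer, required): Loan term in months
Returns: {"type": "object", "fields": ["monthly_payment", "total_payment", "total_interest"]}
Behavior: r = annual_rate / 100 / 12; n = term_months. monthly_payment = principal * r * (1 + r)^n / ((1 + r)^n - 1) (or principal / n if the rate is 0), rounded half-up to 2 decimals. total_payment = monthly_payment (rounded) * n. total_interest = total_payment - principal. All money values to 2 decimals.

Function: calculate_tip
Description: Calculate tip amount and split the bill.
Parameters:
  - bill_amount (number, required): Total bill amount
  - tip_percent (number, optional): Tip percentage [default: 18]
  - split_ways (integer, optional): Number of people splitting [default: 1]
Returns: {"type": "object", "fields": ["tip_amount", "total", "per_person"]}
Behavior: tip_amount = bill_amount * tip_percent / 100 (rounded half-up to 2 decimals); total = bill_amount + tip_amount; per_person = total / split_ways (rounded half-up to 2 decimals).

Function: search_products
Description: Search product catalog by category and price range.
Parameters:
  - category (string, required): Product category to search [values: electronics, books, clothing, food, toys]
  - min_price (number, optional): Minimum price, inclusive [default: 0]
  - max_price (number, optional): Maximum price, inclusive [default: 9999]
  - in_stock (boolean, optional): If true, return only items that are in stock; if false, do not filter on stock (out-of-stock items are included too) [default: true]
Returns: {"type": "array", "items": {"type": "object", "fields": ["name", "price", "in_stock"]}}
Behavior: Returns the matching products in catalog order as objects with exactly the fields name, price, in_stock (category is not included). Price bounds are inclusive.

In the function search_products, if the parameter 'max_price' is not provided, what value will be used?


The search_products spec declares:
  - max_price (number, optional): Maximum price, inclusive [default: 9999]
Default:
9999


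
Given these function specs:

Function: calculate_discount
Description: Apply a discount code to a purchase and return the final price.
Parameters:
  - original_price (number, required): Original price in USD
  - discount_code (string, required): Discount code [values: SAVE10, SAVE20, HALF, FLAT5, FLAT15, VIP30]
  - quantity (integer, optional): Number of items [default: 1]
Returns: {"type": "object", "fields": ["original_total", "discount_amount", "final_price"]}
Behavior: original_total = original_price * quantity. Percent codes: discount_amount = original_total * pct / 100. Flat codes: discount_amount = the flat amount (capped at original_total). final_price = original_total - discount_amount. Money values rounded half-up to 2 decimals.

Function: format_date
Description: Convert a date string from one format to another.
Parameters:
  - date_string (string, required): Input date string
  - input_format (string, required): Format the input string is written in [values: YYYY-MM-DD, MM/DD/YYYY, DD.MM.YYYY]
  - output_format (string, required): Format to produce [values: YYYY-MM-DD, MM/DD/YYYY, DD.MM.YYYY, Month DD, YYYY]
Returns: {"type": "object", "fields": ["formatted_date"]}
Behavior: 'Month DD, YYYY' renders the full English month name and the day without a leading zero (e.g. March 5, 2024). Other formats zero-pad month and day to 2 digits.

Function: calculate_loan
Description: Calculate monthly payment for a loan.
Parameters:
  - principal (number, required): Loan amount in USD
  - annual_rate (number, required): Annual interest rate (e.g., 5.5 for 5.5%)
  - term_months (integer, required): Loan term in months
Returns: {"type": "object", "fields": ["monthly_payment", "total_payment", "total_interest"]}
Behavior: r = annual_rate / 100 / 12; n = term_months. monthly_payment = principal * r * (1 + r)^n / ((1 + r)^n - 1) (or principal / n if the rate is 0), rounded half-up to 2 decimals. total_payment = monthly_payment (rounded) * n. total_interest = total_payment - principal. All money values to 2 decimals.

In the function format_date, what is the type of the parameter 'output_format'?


The format_date spec declares:
  - output_format (string, required): Format to produce [values: YYYY-MM-DD, MM/DD/YYYY, DD.MM.YYYY, Month DD, YYYY]
Type:
string


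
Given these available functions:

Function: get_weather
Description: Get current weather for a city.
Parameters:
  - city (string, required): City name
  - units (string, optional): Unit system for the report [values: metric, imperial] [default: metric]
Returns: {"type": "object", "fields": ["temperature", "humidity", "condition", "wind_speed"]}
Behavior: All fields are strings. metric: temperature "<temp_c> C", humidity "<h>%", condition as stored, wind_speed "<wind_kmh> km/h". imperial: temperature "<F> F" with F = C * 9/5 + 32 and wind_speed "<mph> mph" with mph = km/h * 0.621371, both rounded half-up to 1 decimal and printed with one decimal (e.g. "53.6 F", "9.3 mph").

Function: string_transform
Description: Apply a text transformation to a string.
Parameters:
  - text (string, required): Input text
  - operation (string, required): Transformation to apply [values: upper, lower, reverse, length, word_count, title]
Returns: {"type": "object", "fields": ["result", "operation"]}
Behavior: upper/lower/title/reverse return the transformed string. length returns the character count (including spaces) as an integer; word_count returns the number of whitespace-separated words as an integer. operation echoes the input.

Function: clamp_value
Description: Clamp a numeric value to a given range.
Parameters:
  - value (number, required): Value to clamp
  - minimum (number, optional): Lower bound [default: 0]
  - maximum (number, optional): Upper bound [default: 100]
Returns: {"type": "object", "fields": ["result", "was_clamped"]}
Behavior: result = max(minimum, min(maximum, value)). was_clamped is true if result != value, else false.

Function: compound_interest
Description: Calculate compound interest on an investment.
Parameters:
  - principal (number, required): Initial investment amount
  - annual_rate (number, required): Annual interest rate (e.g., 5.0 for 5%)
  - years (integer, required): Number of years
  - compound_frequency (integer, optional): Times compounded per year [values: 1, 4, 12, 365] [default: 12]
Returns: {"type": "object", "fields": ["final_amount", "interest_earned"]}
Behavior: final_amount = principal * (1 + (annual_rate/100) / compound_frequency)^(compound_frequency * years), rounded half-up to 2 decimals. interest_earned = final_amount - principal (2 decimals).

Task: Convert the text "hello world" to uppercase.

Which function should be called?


The task needs a function whose description is: Apply a text transformation to a string.
string_transform


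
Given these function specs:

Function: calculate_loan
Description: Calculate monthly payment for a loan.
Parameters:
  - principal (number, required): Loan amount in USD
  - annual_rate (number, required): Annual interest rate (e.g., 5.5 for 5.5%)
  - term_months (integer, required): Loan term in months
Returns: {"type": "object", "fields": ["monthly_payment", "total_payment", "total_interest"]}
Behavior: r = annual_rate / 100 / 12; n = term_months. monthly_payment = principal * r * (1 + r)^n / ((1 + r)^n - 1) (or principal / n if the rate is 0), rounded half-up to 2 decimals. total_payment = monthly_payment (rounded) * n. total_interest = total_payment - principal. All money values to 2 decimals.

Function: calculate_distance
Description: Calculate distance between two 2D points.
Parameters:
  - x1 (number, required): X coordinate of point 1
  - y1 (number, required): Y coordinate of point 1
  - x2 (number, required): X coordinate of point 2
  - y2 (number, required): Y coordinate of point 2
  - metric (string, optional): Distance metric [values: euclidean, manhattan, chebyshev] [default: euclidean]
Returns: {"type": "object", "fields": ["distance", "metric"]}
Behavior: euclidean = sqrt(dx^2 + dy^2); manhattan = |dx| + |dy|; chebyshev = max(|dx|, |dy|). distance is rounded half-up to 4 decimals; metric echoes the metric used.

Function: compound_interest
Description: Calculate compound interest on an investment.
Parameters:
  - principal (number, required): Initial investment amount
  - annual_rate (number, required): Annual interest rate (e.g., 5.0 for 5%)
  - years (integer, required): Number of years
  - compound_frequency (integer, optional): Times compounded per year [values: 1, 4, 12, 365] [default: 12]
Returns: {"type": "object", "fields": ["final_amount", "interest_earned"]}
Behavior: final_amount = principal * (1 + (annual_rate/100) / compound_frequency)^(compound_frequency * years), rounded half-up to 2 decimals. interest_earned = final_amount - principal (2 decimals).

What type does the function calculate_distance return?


The calculate_distance spec declares Returns: {"type": "object", "fields": ["distance", "metric"]}
Type:
object


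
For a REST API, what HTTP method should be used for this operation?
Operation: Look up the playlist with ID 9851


GET = read, POST = create, PUT = update/replace, DELETE = remove
This operation is a read.
GET


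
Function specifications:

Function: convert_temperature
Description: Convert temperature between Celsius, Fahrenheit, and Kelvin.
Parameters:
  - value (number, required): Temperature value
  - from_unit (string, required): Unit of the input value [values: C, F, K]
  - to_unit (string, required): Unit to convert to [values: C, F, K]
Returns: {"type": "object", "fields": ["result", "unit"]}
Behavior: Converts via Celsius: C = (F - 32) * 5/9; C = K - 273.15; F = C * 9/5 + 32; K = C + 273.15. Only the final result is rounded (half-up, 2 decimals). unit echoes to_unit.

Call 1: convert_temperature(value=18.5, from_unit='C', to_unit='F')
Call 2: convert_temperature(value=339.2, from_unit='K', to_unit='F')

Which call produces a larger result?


Call 1:
  Input already in C: 18.5
  To F: 18.5 * 9/5 + 32 = 65.3
  Round to 2 decimals: 65.3
  -> 65.3 F
Call 2:
  To C: 339.2 - 273.15 = 66.05
  To F: 66.05 * 9/5 + 32 = 150.89
  Round to 2 decimals: 150.89
  -> 150.89 F
Call 2 (150.89 F)


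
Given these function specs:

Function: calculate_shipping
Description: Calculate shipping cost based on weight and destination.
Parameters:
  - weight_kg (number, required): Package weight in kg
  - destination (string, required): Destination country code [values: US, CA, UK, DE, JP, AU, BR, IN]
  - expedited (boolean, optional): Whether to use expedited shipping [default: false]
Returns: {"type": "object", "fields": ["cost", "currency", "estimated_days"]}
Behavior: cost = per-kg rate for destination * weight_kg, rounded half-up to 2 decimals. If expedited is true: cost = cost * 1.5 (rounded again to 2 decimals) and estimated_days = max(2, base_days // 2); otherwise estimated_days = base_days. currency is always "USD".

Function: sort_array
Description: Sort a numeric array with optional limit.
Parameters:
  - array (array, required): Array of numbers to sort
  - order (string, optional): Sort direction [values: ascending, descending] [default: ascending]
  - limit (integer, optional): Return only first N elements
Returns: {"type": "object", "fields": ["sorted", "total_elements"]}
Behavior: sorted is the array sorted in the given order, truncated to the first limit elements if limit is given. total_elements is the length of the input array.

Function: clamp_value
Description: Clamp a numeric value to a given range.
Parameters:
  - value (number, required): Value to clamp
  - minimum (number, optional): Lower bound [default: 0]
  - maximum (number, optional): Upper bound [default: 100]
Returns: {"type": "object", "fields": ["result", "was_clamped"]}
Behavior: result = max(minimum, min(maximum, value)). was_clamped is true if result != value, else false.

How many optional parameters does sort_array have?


Parameters of sort_array: array (required), order (optional), limit (optional)
Optional count:
2


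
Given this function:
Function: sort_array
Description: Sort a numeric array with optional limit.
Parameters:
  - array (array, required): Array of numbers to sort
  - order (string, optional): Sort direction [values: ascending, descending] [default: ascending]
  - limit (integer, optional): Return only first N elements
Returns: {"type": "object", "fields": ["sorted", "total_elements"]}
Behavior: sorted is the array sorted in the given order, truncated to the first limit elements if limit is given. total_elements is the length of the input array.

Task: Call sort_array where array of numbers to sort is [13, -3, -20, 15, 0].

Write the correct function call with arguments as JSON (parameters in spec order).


Mapping each described value to its parameter name:
  'Array of numbers to sort' -> array = [13, -3, -20, 15, 0]
sort_array({"array": [13, -3, -20, 15, 0]})


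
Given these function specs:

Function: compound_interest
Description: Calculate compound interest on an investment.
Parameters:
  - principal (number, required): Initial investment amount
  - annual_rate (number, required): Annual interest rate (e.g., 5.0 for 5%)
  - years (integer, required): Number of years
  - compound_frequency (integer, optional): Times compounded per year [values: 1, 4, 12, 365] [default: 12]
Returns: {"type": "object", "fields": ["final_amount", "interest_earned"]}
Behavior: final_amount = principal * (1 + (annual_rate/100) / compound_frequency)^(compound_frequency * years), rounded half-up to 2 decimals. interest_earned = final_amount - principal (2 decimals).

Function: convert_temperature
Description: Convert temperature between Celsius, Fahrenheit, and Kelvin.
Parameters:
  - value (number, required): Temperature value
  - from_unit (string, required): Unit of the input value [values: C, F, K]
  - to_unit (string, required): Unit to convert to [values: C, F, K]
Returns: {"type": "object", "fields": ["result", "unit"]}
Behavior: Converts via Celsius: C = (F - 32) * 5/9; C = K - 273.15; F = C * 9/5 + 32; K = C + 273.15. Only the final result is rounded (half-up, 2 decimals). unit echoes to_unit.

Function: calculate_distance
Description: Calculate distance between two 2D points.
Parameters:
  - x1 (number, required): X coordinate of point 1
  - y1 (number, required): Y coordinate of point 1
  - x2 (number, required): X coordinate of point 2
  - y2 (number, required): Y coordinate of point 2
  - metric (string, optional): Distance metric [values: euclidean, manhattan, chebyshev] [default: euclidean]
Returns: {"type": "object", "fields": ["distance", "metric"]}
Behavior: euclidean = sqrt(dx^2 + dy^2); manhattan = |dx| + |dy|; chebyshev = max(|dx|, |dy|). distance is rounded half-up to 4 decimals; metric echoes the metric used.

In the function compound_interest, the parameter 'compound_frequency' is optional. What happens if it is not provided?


The compound_interest spec declares:
  - compound_frequency (integer, optional): Times compounded per year [values: 1, 4, 12, 365] [default: 12]
It defaults to 12


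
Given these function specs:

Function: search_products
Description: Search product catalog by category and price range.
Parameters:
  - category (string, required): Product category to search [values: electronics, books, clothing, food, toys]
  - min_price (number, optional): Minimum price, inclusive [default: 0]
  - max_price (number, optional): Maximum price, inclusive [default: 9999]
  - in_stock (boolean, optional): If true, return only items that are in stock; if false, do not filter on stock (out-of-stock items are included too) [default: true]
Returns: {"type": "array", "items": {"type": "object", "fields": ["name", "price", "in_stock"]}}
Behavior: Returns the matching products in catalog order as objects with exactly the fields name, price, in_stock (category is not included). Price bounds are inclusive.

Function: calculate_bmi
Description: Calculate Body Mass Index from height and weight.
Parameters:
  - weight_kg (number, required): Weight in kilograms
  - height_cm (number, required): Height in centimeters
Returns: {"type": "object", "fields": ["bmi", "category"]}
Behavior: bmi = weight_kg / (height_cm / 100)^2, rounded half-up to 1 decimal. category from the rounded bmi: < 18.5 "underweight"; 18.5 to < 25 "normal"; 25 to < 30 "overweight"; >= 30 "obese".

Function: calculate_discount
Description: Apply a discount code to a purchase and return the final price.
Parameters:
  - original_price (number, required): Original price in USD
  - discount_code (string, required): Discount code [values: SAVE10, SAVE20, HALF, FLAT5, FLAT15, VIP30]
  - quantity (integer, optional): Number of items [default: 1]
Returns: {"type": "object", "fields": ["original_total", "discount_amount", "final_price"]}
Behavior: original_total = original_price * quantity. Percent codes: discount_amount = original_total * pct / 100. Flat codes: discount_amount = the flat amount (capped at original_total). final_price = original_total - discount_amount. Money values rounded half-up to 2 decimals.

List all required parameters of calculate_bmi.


Parameters of calculate_bmi and their required/optional flag:
  weight_kg: required
  height_cm: required
height_cm, weight_kg


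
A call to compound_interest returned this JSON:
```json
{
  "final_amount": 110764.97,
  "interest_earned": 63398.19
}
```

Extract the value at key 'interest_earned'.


63398.19


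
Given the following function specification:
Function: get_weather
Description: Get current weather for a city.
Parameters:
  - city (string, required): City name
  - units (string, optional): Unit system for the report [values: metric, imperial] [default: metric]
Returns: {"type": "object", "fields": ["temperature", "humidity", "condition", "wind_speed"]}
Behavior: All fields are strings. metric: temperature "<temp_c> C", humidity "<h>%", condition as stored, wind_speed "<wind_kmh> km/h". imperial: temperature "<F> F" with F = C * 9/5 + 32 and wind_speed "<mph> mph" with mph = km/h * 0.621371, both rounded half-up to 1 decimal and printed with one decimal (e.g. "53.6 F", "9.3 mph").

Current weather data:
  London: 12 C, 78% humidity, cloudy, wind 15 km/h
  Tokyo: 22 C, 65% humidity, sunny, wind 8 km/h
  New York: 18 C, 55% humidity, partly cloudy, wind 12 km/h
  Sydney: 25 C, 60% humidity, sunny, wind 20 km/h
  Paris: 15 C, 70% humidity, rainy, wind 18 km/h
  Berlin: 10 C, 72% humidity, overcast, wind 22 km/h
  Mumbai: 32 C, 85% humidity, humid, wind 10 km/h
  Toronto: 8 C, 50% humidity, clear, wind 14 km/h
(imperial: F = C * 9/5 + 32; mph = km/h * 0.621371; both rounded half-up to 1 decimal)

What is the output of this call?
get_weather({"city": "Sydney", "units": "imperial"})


Sydney record: 25 C, 60%, sunny, 20 km/h
imperial: temperature = 25 * 9/5 + 32 = 77 -> 77.0 F
imperial: wind_speed = 20 * 0.621371 = 12.42742 -> 12.4 mph
Output:
{"temperature": "77.0 F", "humidity": "60%", "condition": "sunny", "wind_speed": "12.4 mph"}


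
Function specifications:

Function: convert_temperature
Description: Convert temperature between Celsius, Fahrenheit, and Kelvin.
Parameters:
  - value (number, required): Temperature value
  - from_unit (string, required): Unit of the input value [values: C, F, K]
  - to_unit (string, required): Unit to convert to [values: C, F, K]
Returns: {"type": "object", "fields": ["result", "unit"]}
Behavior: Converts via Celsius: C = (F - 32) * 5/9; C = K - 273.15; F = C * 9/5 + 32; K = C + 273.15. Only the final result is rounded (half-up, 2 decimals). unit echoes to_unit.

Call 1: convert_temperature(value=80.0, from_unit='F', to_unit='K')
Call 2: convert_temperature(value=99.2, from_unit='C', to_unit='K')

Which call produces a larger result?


Call 1:
  To C: (80 - 32) * 5/9 = 26.666667
  To K: 26.666667 + 273.15 = 299.816667
  Round to 2 decimals: 299.82
  -> 299.82 K
Call 2:
  Input already in C: 99.2
  To K: 99.2 + 273.15 = 372.35
  Round to 2 decimals: 372.35
  -> 372.35 K
Call 2 (372.35 K)


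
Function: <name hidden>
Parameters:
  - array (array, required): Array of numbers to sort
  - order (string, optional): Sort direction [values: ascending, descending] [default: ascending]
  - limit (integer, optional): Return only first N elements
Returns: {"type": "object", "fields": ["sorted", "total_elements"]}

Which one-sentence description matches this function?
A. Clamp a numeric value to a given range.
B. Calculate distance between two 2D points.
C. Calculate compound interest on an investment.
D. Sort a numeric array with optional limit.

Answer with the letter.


Parameters array, order, limit and return ["sorted", "total_elements"] fit: Sort a numeric array with optional limit.
D


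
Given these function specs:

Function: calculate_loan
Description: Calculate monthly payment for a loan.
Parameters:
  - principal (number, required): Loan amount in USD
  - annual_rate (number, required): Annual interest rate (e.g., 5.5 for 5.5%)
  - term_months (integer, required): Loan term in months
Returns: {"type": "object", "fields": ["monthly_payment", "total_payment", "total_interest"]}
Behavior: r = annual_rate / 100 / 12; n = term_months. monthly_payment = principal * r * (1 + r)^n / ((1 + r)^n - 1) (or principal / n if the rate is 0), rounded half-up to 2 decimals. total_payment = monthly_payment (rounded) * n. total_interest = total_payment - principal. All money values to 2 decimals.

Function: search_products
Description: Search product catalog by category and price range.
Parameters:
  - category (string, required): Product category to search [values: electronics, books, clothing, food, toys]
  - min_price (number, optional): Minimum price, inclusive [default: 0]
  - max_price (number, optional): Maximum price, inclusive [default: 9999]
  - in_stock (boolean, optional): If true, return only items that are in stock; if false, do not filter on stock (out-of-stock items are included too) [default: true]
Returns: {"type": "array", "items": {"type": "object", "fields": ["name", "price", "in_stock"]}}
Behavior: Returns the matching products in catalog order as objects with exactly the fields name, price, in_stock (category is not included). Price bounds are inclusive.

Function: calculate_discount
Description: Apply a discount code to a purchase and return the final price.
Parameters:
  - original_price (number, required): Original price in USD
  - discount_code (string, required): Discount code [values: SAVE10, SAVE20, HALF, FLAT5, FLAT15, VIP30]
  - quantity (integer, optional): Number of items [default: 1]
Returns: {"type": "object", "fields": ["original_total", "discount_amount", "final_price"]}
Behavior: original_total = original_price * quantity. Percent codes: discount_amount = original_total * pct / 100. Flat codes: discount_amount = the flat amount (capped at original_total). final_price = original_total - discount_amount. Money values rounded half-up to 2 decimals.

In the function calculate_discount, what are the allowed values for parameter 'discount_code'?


The calculate_discount spec declares:
  - discount_code (string, required): Discount code [values: SAVE10, SAVE20, HALF, FLAT5, FLAT15, VIP30]
Allowed values:
SAVE10, SAVE20, HALF, FLAT5, FLAT15, VIP30


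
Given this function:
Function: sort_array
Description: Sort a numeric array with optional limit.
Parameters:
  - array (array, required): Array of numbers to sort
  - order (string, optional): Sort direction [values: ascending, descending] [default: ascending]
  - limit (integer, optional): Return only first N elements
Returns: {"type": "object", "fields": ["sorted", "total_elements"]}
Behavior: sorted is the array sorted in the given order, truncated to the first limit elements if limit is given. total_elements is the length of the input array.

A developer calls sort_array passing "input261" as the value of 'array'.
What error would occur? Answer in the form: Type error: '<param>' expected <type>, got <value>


Spec: 'array' is declared as array; "input261" is a string.
Type error: 'array' expected array, got "input261"


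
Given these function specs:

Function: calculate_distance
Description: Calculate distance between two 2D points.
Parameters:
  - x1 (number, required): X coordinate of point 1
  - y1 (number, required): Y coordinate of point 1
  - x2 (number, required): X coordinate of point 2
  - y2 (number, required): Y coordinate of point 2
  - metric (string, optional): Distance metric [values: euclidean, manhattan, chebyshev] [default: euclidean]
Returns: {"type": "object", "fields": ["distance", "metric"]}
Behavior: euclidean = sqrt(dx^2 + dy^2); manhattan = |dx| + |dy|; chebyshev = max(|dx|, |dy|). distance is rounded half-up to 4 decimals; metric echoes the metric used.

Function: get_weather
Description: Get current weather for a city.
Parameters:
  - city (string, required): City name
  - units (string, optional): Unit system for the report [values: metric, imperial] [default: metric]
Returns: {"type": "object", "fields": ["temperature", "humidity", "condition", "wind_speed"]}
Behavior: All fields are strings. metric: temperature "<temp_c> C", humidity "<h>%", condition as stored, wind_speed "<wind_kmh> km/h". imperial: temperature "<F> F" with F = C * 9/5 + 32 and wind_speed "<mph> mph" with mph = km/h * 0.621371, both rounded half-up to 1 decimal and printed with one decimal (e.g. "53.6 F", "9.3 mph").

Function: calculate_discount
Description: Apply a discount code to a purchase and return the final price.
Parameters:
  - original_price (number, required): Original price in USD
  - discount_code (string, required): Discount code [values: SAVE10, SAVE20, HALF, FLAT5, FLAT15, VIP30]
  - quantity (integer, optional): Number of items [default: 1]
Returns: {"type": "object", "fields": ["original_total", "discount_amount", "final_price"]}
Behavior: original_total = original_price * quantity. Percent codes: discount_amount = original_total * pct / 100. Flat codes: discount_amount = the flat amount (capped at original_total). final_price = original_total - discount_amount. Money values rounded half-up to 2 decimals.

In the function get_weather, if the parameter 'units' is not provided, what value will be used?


The get_weather spec declares:
  - units (string, optional): Unit system for the report [values: metric, imperial] [default: metric]
Default:
metric


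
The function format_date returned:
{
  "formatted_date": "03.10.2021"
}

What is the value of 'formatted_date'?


03.10.2021


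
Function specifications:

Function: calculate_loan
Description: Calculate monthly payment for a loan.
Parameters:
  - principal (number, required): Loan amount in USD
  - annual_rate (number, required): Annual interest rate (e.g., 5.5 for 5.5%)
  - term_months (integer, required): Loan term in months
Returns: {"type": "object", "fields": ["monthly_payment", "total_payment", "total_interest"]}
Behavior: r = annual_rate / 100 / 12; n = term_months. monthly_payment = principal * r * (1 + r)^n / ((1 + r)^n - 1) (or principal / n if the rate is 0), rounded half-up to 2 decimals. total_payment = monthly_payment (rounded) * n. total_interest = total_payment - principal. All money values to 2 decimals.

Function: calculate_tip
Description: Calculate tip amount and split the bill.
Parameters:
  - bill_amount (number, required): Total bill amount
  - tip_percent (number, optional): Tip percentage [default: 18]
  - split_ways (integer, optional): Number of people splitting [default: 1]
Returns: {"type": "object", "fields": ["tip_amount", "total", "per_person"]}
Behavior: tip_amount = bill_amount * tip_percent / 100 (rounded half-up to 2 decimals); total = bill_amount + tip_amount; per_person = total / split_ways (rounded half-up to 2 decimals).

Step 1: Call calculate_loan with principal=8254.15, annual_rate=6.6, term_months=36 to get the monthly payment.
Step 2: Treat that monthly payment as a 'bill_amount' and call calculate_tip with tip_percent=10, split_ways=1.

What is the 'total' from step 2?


Step 1: calculate_loan(principal=8254.15, annual_rate=6.6, term_months=36)
  r = 6.6 / 100 / 12 = 0.0055 (keep full precision)
  (1 + r)^36 = 1.21830127
  monthly_payment = 8254.15 * 0.0055 * 1.21830127 / (1.21830127 - 1) = 253.357333 -> 253.36
  total_payment = 253.36 * 36 = 9120.96
  total_interest = 9120.96 - 8254.15 = 866.81
  -> monthly_payment = 253.36
Step 2: calculate_tip(bill_amount=253.36, tip_percent=10, split_ways=1)
  tip_amount = 253.36 * 10/100 = 25.336 -> 25.34
  total = 253.36 + 25.34 = 278.70
  per_person = 278.70 / 1 = 278.7 -> 278.70
  -> total = 278.70
$278.70


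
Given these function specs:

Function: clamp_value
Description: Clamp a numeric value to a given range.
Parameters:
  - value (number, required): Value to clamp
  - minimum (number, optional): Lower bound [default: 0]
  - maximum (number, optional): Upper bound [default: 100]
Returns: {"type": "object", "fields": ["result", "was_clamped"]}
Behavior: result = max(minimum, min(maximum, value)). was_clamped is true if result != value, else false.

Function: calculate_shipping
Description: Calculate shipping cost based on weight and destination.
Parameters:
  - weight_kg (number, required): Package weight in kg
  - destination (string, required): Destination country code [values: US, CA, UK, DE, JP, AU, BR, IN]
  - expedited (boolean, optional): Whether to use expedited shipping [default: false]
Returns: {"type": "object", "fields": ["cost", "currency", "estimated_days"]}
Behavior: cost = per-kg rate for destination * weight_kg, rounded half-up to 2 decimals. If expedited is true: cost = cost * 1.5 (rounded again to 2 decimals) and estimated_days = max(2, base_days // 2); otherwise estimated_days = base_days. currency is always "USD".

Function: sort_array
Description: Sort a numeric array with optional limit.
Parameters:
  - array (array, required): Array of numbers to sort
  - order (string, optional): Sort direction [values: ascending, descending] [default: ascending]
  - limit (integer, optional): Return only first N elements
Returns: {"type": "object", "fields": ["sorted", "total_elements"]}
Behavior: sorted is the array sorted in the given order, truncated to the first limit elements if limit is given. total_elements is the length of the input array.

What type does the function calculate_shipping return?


The calculate_shipping spec declares Returns: {"type": "object", "fields": ["cost", "currency", "estimated_days"]}
Type:
object


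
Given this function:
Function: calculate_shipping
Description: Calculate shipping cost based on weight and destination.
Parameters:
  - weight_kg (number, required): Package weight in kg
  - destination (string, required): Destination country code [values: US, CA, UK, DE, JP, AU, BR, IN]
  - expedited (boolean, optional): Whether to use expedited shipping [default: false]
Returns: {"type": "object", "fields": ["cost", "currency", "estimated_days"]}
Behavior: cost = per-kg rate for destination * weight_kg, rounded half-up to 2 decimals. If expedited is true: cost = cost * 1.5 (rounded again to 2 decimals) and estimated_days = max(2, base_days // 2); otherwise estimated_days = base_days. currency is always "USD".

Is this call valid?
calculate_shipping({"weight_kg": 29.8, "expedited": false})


Checking required parameters...
Missing required parameter: destination
Invalid - missing required parameter 'destination'


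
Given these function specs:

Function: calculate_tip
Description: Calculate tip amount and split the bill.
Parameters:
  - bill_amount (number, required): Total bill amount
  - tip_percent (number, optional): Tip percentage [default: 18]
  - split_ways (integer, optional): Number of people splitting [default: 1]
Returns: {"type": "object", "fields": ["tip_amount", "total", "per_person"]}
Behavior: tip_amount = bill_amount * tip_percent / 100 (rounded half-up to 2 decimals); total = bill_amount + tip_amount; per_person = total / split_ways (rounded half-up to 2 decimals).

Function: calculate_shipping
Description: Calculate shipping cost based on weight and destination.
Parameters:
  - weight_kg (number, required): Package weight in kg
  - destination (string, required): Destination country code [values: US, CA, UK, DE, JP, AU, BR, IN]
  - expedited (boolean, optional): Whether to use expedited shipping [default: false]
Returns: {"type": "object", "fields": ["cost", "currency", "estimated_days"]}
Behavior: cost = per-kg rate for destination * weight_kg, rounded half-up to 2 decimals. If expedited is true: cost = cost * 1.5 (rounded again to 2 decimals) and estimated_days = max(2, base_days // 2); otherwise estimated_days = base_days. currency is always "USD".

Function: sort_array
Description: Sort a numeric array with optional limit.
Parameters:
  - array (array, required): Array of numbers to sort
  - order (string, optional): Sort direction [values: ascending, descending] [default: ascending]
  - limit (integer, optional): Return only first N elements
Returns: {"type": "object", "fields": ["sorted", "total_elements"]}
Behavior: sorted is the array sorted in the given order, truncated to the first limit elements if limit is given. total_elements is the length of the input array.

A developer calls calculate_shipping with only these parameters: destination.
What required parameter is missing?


Required parameters: weight_kg, destination
Provided: destination
Missing: weight_kg
weight_kg


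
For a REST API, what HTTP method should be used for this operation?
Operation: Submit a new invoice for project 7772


GET = read, POST = create, PUT = update/replace, DELETE = remove
This operation is a create.
POST


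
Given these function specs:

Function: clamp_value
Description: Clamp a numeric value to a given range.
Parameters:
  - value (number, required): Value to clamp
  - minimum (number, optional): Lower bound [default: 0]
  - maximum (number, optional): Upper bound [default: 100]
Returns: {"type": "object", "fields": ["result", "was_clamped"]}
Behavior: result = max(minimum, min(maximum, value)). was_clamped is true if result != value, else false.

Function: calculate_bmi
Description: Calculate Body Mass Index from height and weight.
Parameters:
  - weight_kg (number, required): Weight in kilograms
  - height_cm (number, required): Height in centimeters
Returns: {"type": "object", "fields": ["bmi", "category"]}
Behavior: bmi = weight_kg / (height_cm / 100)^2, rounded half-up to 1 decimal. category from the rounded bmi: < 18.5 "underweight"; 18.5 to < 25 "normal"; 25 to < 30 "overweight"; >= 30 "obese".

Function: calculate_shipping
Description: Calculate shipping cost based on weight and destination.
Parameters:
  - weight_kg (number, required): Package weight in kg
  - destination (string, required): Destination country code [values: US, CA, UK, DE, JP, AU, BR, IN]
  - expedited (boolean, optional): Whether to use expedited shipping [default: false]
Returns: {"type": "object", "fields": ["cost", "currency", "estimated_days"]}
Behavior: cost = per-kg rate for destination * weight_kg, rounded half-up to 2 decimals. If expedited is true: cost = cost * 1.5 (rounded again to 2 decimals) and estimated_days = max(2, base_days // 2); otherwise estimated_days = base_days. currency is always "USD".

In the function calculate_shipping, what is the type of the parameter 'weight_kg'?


The calculate_shipping spec declares:
  - weight_kg (number, required): Package weight in kg
Type:
number
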